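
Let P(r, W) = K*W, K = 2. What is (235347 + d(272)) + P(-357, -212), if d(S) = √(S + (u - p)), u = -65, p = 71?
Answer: 234923 + 2*√34 ≈ 2.3493e+5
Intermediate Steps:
P(r, W) = 2*W
d(S) = √(-136 + S) (d(S) = √(S + (-65 - 1*71)) = √(S + (-65 - 71)) = √(S - 136) = √(-136 + S))
(235347 + d(272)) + P(-357, -212) = (235347 + √(-136 + 272)) + 2*(-212) = (235347 + √136) - 424 = (235347 + 2*√34) - 424 = 234923 + 2*√34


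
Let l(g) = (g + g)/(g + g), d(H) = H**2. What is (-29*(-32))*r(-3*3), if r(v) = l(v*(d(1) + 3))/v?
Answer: -928/9 ≈ -103.11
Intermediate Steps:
l(g) = 1 (l(g) = (2*g)/((2*g)) = (2*g)*(1/(2*g)) = 1)
r(v) = 1/v
(-29*(-32))*r(-3*3) = (-29*(-32))/((-3*3)) = 928/(-9) = 928*(-1/9) = -928/9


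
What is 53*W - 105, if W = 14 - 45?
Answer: -1748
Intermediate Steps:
W = -31
53*W - 105 = 53*(-31) - 105 = -1643 - 105 = -1748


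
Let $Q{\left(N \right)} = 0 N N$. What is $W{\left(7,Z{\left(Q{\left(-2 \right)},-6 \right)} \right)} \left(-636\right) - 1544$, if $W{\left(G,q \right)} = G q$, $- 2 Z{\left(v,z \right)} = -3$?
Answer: $-8222$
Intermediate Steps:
$Q{\left(N \right)} = 0$ ($Q{\left(N \right)} = 0 N = 0$)
$Z{\left(v,z \right)} = \frac{3}{2}$ ($Z{\left(v,z \right)} = \left(- \frac{1}{2}\right) \left(-3\right) = \frac{3}{2}$)
$W{\left(7,Z{\left(Q{\left(-2 \right)},-6 \right)} \right)} \left(-636\right) - 1544 = 7 \cdot \frac{3}{2} \left(-636\right) - 1544 = \frac{21}{2} \left(-636\right) - 1544 = -6678 - 1544 = -8222$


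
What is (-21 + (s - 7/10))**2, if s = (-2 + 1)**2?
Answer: 42849/100 ≈ 428.49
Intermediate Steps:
s = 1 (s = (-1)**2 = 1)
(-21 + (s - 7/10))**2 = (-21 + (1 - 7/10))**2 = (-21 + 3/10)**2 = (-207/10)**2 = 42849/100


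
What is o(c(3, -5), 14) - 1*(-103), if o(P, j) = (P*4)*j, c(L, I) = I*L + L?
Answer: -569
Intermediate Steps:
c(L, I) = L + I*L
o(P, j) = 4*P*j (o(P, j) = (4*P)*j = 4*P*j)
o(c(3, -5), 14) - 1*(-103) = 4*(3*(1 - 5))*14 - 1*(-103) = 4*(3*(-4))*14 + 103 = 4*(-12)*14 + 103 = -672 + 103 = -569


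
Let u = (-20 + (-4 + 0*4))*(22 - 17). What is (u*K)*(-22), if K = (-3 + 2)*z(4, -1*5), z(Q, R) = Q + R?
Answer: 2640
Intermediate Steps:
u = -120 (u = (-20 + (-4 + 0))*5 = (-20 - 4)*5 = -24*5 = -120)
K = 1 (K = (-3 + 2)*(4 - 1*5) = -(4 - 5) = -1*(-1) = 1)
(u*K)*(-22) = -120*1*(-22) = -120*(-22) = 2640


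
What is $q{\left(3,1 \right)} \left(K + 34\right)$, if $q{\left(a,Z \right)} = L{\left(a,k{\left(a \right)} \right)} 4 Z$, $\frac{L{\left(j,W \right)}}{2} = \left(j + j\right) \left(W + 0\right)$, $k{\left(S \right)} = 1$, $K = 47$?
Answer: $3888$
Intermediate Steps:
$L{\left(j,W \right)} = 4 W j$ ($L{\left(j,W \right)} = 2 \left(j + j\right) \left(W + 0\right) = 2 \cdot 2 j W = 2 \cdot 2 W j = 4 W j$)
$q{\left(a,Z \right)} = 16 Z a$ ($q{\left(a,Z \right)} = 4 \cdot 1 a 4 Z = 4 a 4 Z = 16 a Z = 16 Z a$)
$q{\left(3,1 \right)} \left(K + 34\right) = 16 \cdot 1 \cdot 3 \left(47 + 34\right) = 48 \cdot 81 = 3888$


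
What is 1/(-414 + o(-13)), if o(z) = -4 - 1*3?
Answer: -1/421 ≈ -0.0023753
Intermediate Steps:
o(z) = -7 (o(z) = -4 - 3 = -7)
1/(-414 + o(-13)) = 1/(-414 - 7) = 1/(-421) = -1/421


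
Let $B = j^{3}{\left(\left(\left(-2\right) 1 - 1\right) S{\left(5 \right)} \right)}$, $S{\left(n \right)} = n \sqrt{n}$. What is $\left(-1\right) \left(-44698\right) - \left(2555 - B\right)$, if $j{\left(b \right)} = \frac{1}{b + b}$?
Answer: $42143 - \frac{\sqrt{5}}{675000} \approx 42143.0$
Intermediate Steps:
$S{\left(n \right)} = n^{\frac{3}{2}}$
$j{\left(b \right)} = \frac{1}{2 b}$
$B = - \frac{\sqrt{5}}{675000}$ ($B = \left(\frac{1}{2 \left(\left(-2\right) 1 - 1\right) 5^{\frac{3}{2}}}\right)^{3} = \left(\frac{1}{2 \left(-2 - 1\right) 5 \sqrt{5}}\right)^{3} = \left(\frac{1}{2 \left(- 3 \cdot 5 \sqrt{5}\right)}\right)^{3} = \left(\frac{1}{2 \left(- 15 \sqrt{5}\right)}\right)^{3} = \left(\frac{\left(- \frac{1}{75}\right) \sqrt{5}}{2}\right)^{3} = \left(- \frac{\sqrt{5}}{150}\right)^{3} = - \frac{\sqrt{5}}{675000} \approx -3.3127 \cdot 10^{-6}$)
$\left(-1\right) \left(-44698\right) - \left(2555 - B\right) = \left(-1\right) \left(-44698\right) - \left(2555 - - \frac{\sqrt{5}}{675000}\right) = 44698 - \left(2555 + \frac{\sqrt{5}}{675000}\right) = 42143 - \frac{\sqrt{5}}{675000}$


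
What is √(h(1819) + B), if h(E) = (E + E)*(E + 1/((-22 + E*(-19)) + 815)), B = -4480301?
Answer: √16923788808605/2814 ≈ 1461.9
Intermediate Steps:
h(E) = 2*E*(E + 1/(793 - 19*E)) (h(E) = (2*E)*(E + 1/((-22 - 19*E) + 815)) = (2*E)*(E + 1/(793 - 19*E)) = 2*E*(E + 1/(793 - 19*E)))
√(h(1819) + B) = √(2*1819*(-1 - 793*1819 + 19*1819²)/(-793 + 19*1819) - 4480301) = √(2*1819*(-1 - 1442467 + 19*3308761)/(-793 + 34561) - 4480301) = √(2*1819*(-1 - 1442467 + 62866459)/33768 - 4480301) = √(2*1819*(1/33768)*61423991 - 4480301) = √(111730239629/16884 - 4480301) = √(36084837545/16884) = √16923788808605/2814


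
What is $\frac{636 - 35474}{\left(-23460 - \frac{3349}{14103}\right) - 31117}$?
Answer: $\frac{245660157}{384851390} \approx 0.63832$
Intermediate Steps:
$\frac{636 - 35474}{\left(-23460 - \frac{3349}{14103}\right) - 31117} = - \frac{34838}{\left(-23460 - 3349 \cdot \frac{1}{14103}\right) - 31117} = - \frac{34838}{\left(-23460 - \frac{3349}{14103}\right) - 31117} = - \frac{34838}{- \frac{330859729}{14103} - 31117} = - \frac{34838}{- \frac{769702780}{14103}} = \left(-34838\right) \left(- \frac{14103}{769702780}\right) = \frac{245660157}{384851390}$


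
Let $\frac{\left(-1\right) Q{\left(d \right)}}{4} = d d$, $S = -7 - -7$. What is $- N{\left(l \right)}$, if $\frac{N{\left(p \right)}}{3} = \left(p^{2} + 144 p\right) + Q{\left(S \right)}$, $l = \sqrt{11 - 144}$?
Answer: $399 - 432 i \sqrt{133} \approx 399.0 - 4982.1 i$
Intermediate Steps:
$S = 0$ ($S = -7 + 7 = 0$)
$Q{\left(d \right)} = - 4 d^{2}$ ($Q{\left(d \right)} = - 4 d d = - 4 d^{2}$)
$l = i \sqrt{133}$ ($l = \sqrt{11 - 144} = \sqrt{-133} = i \sqrt{133} \approx 11.533 i$)
$N{\left(p \right)} = 3 p^{2} + 432 p$ ($N{\left(p \right)} = 3 \left(\left(p^{2} + 144 p\right) - 4 \cdot 0^{2}\right) = 3 \left(\left(p^{2} + 144 p\right) - 0\right) = 3 \left(\left(p^{2} + 144 p\right) + 0\right) = 3 \left(p^{2} + 144 p\right) = 3 p^{2} + 432 p$)
$- N{\left(l \right)} = - 3 i \sqrt{133} \left(144 + i \sqrt{133}\right)$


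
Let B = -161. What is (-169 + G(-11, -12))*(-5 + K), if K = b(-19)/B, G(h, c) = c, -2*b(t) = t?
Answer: 294849/322 ≈ 915.68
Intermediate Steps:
b(t) = -t/2
K = -19/322 (K = -½*(-19)/(-161) = (19/2)*(-1/161) = -19/322 ≈ -0.059006)
(-169 + G(-11, -12))*(-5 + K) = (-169 - 12)*(-5 - 19/322) = -181*(-1629/322) = 294849/322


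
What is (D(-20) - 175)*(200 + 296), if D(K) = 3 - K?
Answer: -75392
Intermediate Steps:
(D(-20) - 175)*(200 + 296) = ((3 - 1*(-20)) - 175)*(200 + 296) = ((3 + 20) - 175)*496 = (23 - 175)*496 = -152*496 = -75392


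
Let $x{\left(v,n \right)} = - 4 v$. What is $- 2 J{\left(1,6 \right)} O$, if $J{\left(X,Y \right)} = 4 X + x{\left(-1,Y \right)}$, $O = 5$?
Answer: $-80$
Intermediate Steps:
$J{\left(X,Y \right)} = 4 + 4 X$ ($J{\left(X,Y \right)} = 4 X - -4 = 4 X + 4 = 4 + 4 X$)
$- 2 J{\left(1,6 \right)} O = - 2 \left(4 + 4 \cdot 1\right) 5 = - 2 \left(4 + 4\right) 5 = \left(-2\right) 8 \cdot 5 = \left(-16\right) 5 = -80$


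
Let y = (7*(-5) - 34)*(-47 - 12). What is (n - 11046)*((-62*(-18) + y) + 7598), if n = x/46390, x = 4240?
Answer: -655128586450/4639 ≈ -1.4122e+8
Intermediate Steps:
y = 4071 (y = (-35 - 34)*(-59) = -69*(-59) = 4071)
n = 424/4639 (n = 4240/46390 = 4240*(1/46390) = 424/4639 ≈ 0.091399)
(n - 11046)*((-62*(-18) + y) + 7598) = (424/4639 - 11046)*((-62*(-18) + 4071) + 7598) = -51241970*((1116 + 4071) + 7598)/4639 = -51241970*(5187 + 7598)/4639 = -51241970/4639*12785 = -655128586450/4639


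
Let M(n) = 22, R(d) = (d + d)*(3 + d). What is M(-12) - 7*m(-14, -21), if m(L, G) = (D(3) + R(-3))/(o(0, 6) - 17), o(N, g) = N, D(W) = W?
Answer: 395/17 ≈ 23.235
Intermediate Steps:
R(d) = 2*d*(3 + d) (R(d) = (2*d)*(3 + d) = 2*d*(3 + d))
m(L, G) = -3/17 (m(L, G) = (3 + 2*(-3)*(3 - 3))/(0 - 17) = (3 + 2*(-3)*0)/(-17) = (3 + 0)*(-1/17) = 3*(-1/17) = -3/17)
M(-12) - 7*m(-14, -21) = 22 - 7*(-3/17) = 22 + 21/17 = 395/17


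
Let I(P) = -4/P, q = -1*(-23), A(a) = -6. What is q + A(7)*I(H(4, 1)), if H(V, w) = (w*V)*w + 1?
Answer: 139/5 ≈ 27.800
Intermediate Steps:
H(V, w) = 1 + V*w² (H(V, w) = (V*w)*w + 1 = V*w² + 1 = 1 + V*w²)
q = 23
q + A(7)*I(H(4, 1)) = 23 - (-24)/(1 + 4*1²) = 23 - (-24)/(1 + 4*1) = 23 - (-24)/(1 + 4) = 23 - (-24)/5 = 23 - 6*(-⅘) = 23 + 24/5 = 139/5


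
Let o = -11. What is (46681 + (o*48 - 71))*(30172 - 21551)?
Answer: 397272922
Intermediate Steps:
(46681 + (o*48 - 71))*(30172 - 21551) = (46681 + (-11*48 - 71))*(30172 - 21551) = (46681 + (-528 - 71))*8621 = (46681 - 599)*8621 = 46082*8621 = 397272922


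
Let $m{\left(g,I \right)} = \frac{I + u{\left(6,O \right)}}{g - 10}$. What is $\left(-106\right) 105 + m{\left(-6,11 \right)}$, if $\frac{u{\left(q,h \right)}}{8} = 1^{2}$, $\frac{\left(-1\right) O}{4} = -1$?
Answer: $- \frac{178099}{16} \approx -11131.0$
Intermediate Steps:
$O = 4$ ($O = \left(-4\right) \left(-1\right) = 4$)
$u{\left(q,h \right)} = 8$ ($u{\left(q,h \right)} = 8 \cdot 1^{2} = 8 \cdot 1 = 8$)
$m{\left(g,I \right)} = \frac{8 + I}{-10 + g}$ ($m{\left(g,I \right)} = \frac{I + 8}{g - 10} = \frac{8 + I}{-10 + g}$)
$\left(-106\right) 105 + m{\left(-6,11 \right)} = \left(-106\right) 105 + \frac{8 + 11}{-10 - 6} = -11130 + \frac{1}{-16} \cdot 19 = -11130 - \frac{19}{16} = - \frac{178099}{16}$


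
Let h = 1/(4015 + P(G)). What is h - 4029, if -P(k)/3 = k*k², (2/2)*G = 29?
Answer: -278613409/69152 ≈ -4029.0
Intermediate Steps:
G = 29
P(k) = -3*k³ (P(k) = -3*k*k² = -3*k³)
h = -1/69152 (h = 1/(4015 - 3*29³) = 1/(4015 - 3*24389) = 1/(4015 - 73167) = 1/(-69152) = -1/69152 ≈ -1.4461e-5)
h - 4029 = -1/69152 - 4029 = -278613409/69152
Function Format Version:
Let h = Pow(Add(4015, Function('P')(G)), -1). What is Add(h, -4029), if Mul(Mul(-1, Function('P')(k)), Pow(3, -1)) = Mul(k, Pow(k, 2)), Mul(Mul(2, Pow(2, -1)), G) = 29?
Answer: Rational(-278613409, 69152) ≈ -4029.0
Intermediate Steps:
G = 29
Function('P')(k) = Mul(-3, Pow(k, 3)) (Function('P')(k) = Mul(-3, Mul(k, Pow(k, 2))) = Mul(-3, Pow(k, 3)))
h = Rational(-1, 69152) (h = Pow(Add(4015, Mul(-3, Pow(29, 3))), -1) = Pow(Add(4015, Mul(-3, 24389)), -1) = Pow(Add(4015, -73167), -1) = Pow(-69152, -1) = Rational(-1, 69152) ≈ -1.4461e-5)
Add(h, -4029) = Add(Rational(-1, 69152), -4029) = Rational(-278613409, 69152)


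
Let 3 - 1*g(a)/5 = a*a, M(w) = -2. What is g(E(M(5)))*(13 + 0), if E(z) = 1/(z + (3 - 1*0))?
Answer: 130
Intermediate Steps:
E(z) = 1/(3 + z) (E(z) = 1/(z + (3 + 0)) = 1/(z + 3) = 1/(3 + z))
g(a) = 15 - 5*a² (g(a) = 15 - 5*a*a = 15 - 5*a²)
g(E(M(5)))*(13 + 0) = (15 - 5/(3 - 2)²)*(13 + 0) = (15 - 5*(1/1)²)*13 = (15 - 5*1²)*13 = (15 - 5*1)*13 = (15 - 5)*13 = 10*13 = 130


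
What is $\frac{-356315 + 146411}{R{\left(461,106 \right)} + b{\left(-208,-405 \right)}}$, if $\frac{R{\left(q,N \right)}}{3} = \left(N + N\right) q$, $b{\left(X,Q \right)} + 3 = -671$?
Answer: $- \frac{104952}{146261} \approx -0.71757$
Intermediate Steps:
$b{\left(X,Q \right)} = -674$ ($b{\left(X,Q \right)} = -3 - 671 = -674$)
$R{\left(q,N \right)} = 6 N q$ ($R{\left(q,N \right)} = 3 \left(N + N\right) q = 3 \cdot 2 N q = 6 N q$)
$\frac{-356315 + 146411}{R{\left(461,106 \right)} + b{\left(-208,-405 \right)}} = \frac{-356315 + 146411}{6 \cdot 106 \cdot 461 - 674} = - \frac{209904}{293196 - 674} = - \frac{209904}{292522} = \left(-209904\right) \frac{1}{292522} = - \frac{104952}{146261}$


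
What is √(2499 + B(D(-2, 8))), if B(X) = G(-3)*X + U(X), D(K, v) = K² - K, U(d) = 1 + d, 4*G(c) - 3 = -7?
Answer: 50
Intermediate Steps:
G(c) = -1 (G(c) = ¾ + (¼)*(-7) = ¾ - 7/4 = -1)
B(X) = 1 (B(X) = -X + (1 + X) = 1)
√(2499 + B(D(-2, 8))) = √(2499 + 1) = √2500 = 50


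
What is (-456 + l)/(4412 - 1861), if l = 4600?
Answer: 4144/2551 ≈ 1.6245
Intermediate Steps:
(-456 + l)/(4412 - 1861) = (-456 + 4600)/(4412 - 1861) = 4144/2551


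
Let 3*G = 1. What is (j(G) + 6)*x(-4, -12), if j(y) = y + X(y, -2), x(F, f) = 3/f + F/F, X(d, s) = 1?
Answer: 11/2 ≈ 5.5000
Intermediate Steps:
G = ⅓ (G = (⅓)*1 = ⅓ ≈ 0.33333)
x(F, f) = 1 + 3/f (x(F, f) = 3/f + 1 = 1 + 3/f)
j(y) = 1 + y (j(y) = y + 1 = 1 + y)
(j(G) + 6)*x(-4, -12) = ((1 + ⅓) + 6)*((3 - 12)/(-12)) = (4/3 + 6)*(-1/12*(-9)) = (22/3)*(¾) = 11/2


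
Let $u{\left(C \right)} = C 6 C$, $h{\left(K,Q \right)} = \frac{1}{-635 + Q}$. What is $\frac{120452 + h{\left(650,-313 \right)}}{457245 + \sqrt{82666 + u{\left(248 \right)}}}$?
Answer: $\frac{41937444495}{159197402684} - \frac{275153 \sqrt{451690}}{477592208052} \approx 0.26304$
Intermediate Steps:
$u{\left(C \right)} = 6 C^{2}$ ($u{\left(C \right)} = 6 C C = 6 C^{2}$)
$\frac{120452 + h{\left(650,-313 \right)}}{457245 + \sqrt{82666 + u{\left(248 \right)}}} = \frac{120452 + \frac{1}{-635 - 313}}{457245 + \sqrt{82666 + 6 \cdot 248^{2}}} = \frac{120452 + \frac{1}{-948}}{457245 + \sqrt{82666 + 6 \cdot 61504}} = \frac{120452 - \frac{1}{948}}{457245 + \sqrt{82666 + 369024}} = \frac{114188495}{948 \left(457245 + \sqrt{451690}\right)}$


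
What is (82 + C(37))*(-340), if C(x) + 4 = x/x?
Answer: -26860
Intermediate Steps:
C(x) = -3 (C(x) = -4 + x/x = -4 + 1 = -3)
(82 + C(37))*(-340) = (82 - 3)*(-340) = 79*(-340) = -26860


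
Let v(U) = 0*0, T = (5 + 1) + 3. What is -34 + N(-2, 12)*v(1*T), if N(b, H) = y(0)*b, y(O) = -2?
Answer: -34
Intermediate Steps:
T = 9 (T = 6 + 3 = 9)
N(b, H) = -2*b
v(U) = 0
-34 + N(-2, 12)*v(1*T) = -34 - 2*(-2)*0 = -34 + 4*0 = -34 + 0 = -34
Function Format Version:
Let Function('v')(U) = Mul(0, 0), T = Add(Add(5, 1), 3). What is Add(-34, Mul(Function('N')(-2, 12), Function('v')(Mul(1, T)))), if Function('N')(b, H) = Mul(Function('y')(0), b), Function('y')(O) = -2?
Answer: -34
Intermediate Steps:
T = 9 (T = Add(6, 3) = 9)
Function('N')(b, H) = Mul(-2, b)
Function('v')(U) = 0
Add(-34, Mul(Function('N')(-2, 12), Function('v')(Mul(1, T)))) = Add(-34, Mul(Mul(-2, -2), 0)) = Add(-34, Mul(4, 0)) = Add(-34, 0) = -34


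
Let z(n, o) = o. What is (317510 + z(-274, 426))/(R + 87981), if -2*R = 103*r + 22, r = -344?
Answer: 158968/52843 ≈ 3.0083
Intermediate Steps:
R = 17705 (R = -(103*(-344) + 22)/2 = -(-35432 + 22)/2 = -½*(-35410) = 17705)
(317510 + z(-274, 426))/(R + 87981) = (317510 + 426)/(17705 + 87981) = 317936/105686 = 317936*(1/105686) = 158968/52843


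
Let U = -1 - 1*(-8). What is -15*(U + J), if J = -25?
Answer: 270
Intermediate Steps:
U = 7 (U = -1 + 8 = 7)
-15*(U + J) = -15*(7 - 25) = -15*(-18) = 270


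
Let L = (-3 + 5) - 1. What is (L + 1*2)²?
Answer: 9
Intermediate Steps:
L = 1 (L = 2 - 1 = 1)
(L + 1*2)² = (1 + 1*2)² = (1 + 2)² = 3² = 9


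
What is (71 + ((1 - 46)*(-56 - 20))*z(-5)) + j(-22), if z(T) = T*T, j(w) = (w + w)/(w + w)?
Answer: 85572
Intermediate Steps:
j(w) = 1 (j(w) = (2*w)/((2*w)) = (2*w)*(1/(2*w)) = 1)
z(T) = T²
(71 + ((1 - 46)*(-56 - 20))*z(-5)) + j(-22) = (71 + ((1 - 46)*(-56 - 20))*(-5)²) + 1 = (71 - 45*(-76)*25) + 1 = (71 + 3420*25) + 1 = (71 + 85500) + 1 = 85571 + 1 = 85572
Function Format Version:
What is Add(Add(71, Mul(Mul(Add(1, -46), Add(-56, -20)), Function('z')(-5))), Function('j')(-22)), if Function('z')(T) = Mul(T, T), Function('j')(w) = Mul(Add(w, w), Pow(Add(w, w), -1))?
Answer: 85572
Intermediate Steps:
Function('j')(w) = 1 (Function('j')(w) = Mul(Mul(2, w), Pow(Mul(2, w), -1)) = Mul(Mul(2, w), Mul(Rational(1, 2), Pow(w, -1))) = 1)
Function('z')(T) = Pow(T, 2)
Add(Add(71, Mul(Mul(Add(1, -46), Add(-56, -20)), Function('z')(-5))), Function('j')(-22)) = Add(Add(71, Mul(Mul(Add(1, -46), Add(-56, -20)), Pow(-5, 2))), 1) = Add(Add(71, Mul(Mul(-45, -76), 25)), 1) = Add(Add(71, Mul(3420, 25)), 1) = Add(Add(71, 85500), 1) = Add(85571, 1) = 85572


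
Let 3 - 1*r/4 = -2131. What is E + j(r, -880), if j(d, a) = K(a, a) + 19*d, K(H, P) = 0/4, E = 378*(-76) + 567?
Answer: 134023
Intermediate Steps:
r = 8536 (r = 12 - 4*(-2131) = 12 + 8524 = 8536)
E = -28161 (E = -28728 + 567 = -28161)
K(H, P) = 0 (K(H, P) = 0*(¼) = 0)
j(d, a) = 19*d (j(d, a) = 0 + 19*d = 19*d)
E + j(r, -880) = -28161 + 19*8536 = -28161 + 162184 = 134023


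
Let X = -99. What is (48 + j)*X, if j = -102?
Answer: 5346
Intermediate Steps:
(48 + j)*X = (48 - 102)*(-99) = -54*(-99) = 5346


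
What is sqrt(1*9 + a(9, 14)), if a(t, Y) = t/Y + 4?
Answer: sqrt(2674)/14 ≈ 3.6936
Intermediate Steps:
a(t, Y) = 4 + t/Y (a(t, Y) = t/Y + 4 = 4 + t/Y)
sqrt(1*9 + a(9, 14)) = sqrt(1*9 + (4 + 9/14)) = sqrt(9 + (4 + 9*(1/14))) = sqrt(9 + (4 + 9/14)) = sqrt(9 + 65/14) = sqrt(191/14) = sqrt(2674)/14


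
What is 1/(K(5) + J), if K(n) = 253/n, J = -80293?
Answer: -5/401212 ≈ -1.2462e-5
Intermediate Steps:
1/(K(5) + J) = 1/(253/5 - 80293) = 1/(-401212/5) = -5/401212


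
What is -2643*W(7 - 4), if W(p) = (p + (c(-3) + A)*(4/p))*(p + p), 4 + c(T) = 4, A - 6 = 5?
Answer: -280158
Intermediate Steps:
A = 11 (A = 6 + 5 = 11)
c(T) = 0 (c(T) = -4 + 4 = 0)
W(p) = 2*p*(p + 44/p) (W(p) = (p + (0 + 11)*(4/p))*(p + p) = (p + 11*(4/p))*(2*p) = (p + 44/p)*(2*p) = 2*p*(p + 44/p))
-2643*W(7 - 4) = -2643*(88 + 2*(7 - 4)**2) = -2643*(88 + 2*3**2) = -2643*(88 + 2*9) = -2643*(88 + 18) = -2643*106 = -280158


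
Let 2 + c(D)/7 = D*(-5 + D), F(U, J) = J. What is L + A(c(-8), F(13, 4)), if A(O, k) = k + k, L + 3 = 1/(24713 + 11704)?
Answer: 182086/36417 ≈ 5.0000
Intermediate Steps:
c(D) = -14 + 7*D*(-5 + D) (c(D) = -14 + 7*(D*(-5 + D)) = -14 + 7*D*(-5 + D))
L = -109250/36417 (L = -3 + 1/(24713 + 11704) = -3 + 1/36417 = -109250/36417 ≈ -3.0000)
A(O, k) = 2*k
L + A(c(-8), F(13, 4)) = -109250/36417 + 2*4 = -109250/36417 + 8 = 182086/36417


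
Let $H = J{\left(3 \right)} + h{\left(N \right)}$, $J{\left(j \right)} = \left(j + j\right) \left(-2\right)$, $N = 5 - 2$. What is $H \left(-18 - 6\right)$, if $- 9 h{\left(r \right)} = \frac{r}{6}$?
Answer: $\frac{868}{3} \approx 289.33$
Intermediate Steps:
$N = 3$
$J{\left(j \right)} = - 4 j$ ($J{\left(j \right)} = 2 j \left(-2\right) = - 4 j$)
$h{\left(r \right)} = - \frac{r}{54}$ ($h{\left(r \right)} = - \frac{r \frac{1}{6}}{9} = - \frac{\frac{1}{6} r}{9} = - \frac{r}{54}$)
$H = - \frac{217}{18}$ ($H = \left(-4\right) 3 - \frac{1}{18} = -12 - \frac{1}{18} = - \frac{217}{18} \approx -12.056$)
$H \left(-18 - 6\right) = - \frac{217 \left(-18 - 6\right)}{18} = \left(- \frac{217}{18}\right) \left(-24\right) = \frac{868}{3}$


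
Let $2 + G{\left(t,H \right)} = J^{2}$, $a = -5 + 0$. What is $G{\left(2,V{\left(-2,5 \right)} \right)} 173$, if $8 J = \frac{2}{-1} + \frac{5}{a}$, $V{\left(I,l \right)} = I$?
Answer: $- \frac{20587}{64} \approx -321.67$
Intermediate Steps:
$a = -5$
$J = - \frac{3}{8}$ ($J = \frac{\frac{2}{-1} + \frac{5}{-5}}{8} = \frac{2 \left(-1\right) + 5 \left(- \frac{1}{5}\right)}{8} = \frac{-2 - 1}{8} = \frac{1}{8} \left(-3\right) = - \frac{3}{8} \approx -0.375$)
$G{\left(t,H \right)} = - \frac{119}{64}$ ($G{\left(t,H \right)} = -2 + \left(- \frac{3}{8}\right)^{2} = -2 + \frac{9}{64} = - \frac{119}{64}$)
$G{\left(2,V{\left(-2,5 \right)} \right)} 173 = \left(- \frac{119}{64}\right) 173 = - \frac{20587}{64}$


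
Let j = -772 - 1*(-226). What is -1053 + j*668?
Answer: -365781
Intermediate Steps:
j = -546 (j = -772 + 226 = -546)
-1053 + j*668 = -1053 - 546*668 = -1053 - 364728 = -365781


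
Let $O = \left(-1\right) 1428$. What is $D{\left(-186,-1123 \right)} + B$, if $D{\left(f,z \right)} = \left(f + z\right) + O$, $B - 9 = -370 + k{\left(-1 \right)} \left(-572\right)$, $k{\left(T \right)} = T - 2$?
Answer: $-1382$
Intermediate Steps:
$O = -1428$
$k{\left(T \right)} = -2 + T$
$B = 1355$ ($B = 9 - \left(370 - \left(-2 - 1\right) \left(-572\right)\right) = 9 - -1346 = 9 + \left(-370 + 1716\right) = 9 + 1346 = 1355$)
$D{\left(f,z \right)} = -1428 + f + z$ ($D{\left(f,z \right)} = \left(f + z\right) - 1428 = -1428 + f + z$)
$D{\left(-186,-1123 \right)} + B = \left(-1428 - 186 - 1123\right) + 1355 = -2737 + 1355 = -1382$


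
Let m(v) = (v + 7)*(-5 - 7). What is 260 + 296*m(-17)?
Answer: 35780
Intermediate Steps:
m(v) = -84 - 12*v (m(v) = (7 + v)*(-12) = -84 - 12*v)
260 + 296*m(-17) = 260 + 296*(-84 - 12*(-17)) = 260 + 296*(-84 + 204) = 260 + 296*120 = 260 + 35520 = 35780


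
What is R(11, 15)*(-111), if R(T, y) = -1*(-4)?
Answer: -444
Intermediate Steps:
R(T, y) = 4
R(11, 15)*(-111) = 4*(-111) = -444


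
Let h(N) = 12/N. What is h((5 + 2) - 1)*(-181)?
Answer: -362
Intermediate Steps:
h((5 + 2) - 1)*(-181) = (12/((5 + 2) - 1))*(-181) = (12/(7 - 1))*(-181) = (12/6)*(-181) = (12*(⅙))*(-181) = 2*(-181) = -362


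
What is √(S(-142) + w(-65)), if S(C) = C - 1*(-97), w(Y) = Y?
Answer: I*√110 ≈ 10.488*I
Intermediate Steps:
S(C) = 97 + C (S(C) = C + 97 = 97 + C)
√(S(-142) + w(-65)) = √((97 - 142) - 65) = √(-45 - 65) = √(-110) = I*√110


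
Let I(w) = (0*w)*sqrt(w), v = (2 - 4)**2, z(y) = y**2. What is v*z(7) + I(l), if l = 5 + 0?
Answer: 196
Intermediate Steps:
l = 5
v = 4 (v = (-2)**2 = 4)
I(w) = 0 (I(w) = 0*sqrt(w) = 0)
v*z(7) + I(l) = 4*7**2 + 0 = 4*49 + 0 = 196 + 0 = 196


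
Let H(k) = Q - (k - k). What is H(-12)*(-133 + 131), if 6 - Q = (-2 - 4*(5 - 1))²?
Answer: 636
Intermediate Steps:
Q = -318 (Q = 6 - (-2 - 4*(5 - 1))² = 6 - (-2 - 4*4)² = 6 - (-2 - 16)² = 6 - 1*(-18)² = 6 - 1*324 = 6 - 324 = -318)
H(k) = -318 (H(k) = -318 - (k - k) = -318 - 1*0 = -318 + 0 = -318)
H(-12)*(-133 + 131) = -318*(-133 + 131) = -318*(-2) = 636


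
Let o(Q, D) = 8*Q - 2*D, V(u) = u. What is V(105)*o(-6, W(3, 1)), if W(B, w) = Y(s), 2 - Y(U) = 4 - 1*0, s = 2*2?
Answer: -4620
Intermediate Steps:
s = 4
Y(U) = -2 (Y(U) = 2 - (4 - 1*0) = 2 - (4 + 0) = 2 - 1*4 = 2 - 4 = -2)
W(B, w) = -2
o(Q, D) = -2*D + 8*Q
V(105)*o(-6, W(3, 1)) = 105*(-2*(-2) + 8*(-6)) = 105*(4 - 48) = 105*(-44) = -4620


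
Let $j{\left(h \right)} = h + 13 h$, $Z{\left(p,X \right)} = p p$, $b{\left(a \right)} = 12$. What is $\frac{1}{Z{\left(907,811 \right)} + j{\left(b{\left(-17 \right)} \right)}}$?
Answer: $\frac{1}{822817} \approx 1.2153 \cdot 10^{-6}$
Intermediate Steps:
$Z{\left(p,X \right)} = p^{2}$
$j{\left(h \right)} = 14 h$
$\frac{1}{Z{\left(907,811 \right)} + j{\left(b{\left(-17 \right)} \right)}} = \frac{1}{907^{2} + 14 \cdot 12} = \frac{1}{822649 + 168} = \frac{1}{822817}$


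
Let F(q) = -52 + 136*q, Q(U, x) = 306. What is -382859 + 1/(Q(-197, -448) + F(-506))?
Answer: -26249578759/68562 ≈ -3.8286e+5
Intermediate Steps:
-382859 + 1/(Q(-197, -448) + F(-506)) = -382859 + 1/(306 + (-52 + 136*(-506))) = -382859 + 1/(306 + (-52 - 68816)) = -382859 + 1/(306 - 68868) = -382859 + 1/(-68562) = -382859 - 1/68562 = -26249578759/68562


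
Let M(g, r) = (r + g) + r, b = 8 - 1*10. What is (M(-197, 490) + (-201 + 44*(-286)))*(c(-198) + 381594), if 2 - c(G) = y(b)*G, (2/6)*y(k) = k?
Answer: -4565656816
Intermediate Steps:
b = -2 (b = 8 - 10 = -2)
y(k) = 3*k
M(g, r) = g + 2*r (M(g, r) = (g + r) + r = g + 2*r)
c(G) = 2 + 6*G (c(G) = 2 - 3*(-2)*G = 2 - (-6)*G = 2 + 6*G)
(M(-197, 490) + (-201 + 44*(-286)))*(c(-198) + 381594) = ((-197 + 2*490) + (-201 + 44*(-286)))*((2 + 6*(-198)) + 381594) = ((-197 + 980) + (-201 - 12584))*((2 - 1188) + 381594) = (783 - 12785)*(-1186 + 381594) = -12002*380408 = -4565656816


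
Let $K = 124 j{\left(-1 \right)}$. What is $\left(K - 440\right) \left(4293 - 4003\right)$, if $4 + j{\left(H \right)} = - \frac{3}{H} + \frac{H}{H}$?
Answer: $-127600$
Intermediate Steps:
$j{\left(H \right)} = -3 - \frac{3}{H}$ ($j{\left(H \right)} = -4 - \left(\frac{3}{H} - \frac{H}{H}\right) = -4 + \left(- \frac{3}{H} + 1\right) = -4 + \left(1 - \frac{3}{H}\right) = -3 - \frac{3}{H}$)
$K = 0$ ($K = 124 \left(-3 - \frac{3}{-1}\right) = 124 \left(-3 - -3\right) = 124 \left(-3 + 3\right) = 124 \cdot 0 = 0$)
$\left(K - 440\right) \left(4293 - 4003\right) = \left(0 - 440\right) \left(4293 - 4003\right) = \left(-440\right) 290 = -127600$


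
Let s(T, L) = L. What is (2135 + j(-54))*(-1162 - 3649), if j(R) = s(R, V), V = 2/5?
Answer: -51367047/5 ≈ -1.0273e+7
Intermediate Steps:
V = ⅖ (V = 2*(⅕) = ⅖ ≈ 0.40000)
j(R) = ⅖
(2135 + j(-54))*(-1162 - 3649) = (2135 + ⅖)*(-1162 - 3649) = (10677/5)*(-4811) = -51367047/5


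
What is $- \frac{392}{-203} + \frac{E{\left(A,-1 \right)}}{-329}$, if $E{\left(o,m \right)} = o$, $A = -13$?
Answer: $\frac{18801}{9541} \approx 1.9705$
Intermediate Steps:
$- \frac{392}{-203} + \frac{E{\left(A,-1 \right)}}{-329} = - \frac{392}{-203} - \frac{13}{-329} = \left(-392\right) \left(- \frac{1}{203}\right) - - \frac{13}{329} = \frac{56}{29} + \frac{13}{329} = \frac{18801}{9541}$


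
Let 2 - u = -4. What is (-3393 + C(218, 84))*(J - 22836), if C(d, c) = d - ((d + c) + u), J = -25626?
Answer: 168793146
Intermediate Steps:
u = 6 (u = 2 - 1*(-4) = 2 + 4 = 6)
C(d, c) = -6 - c (C(d, c) = d - ((d + c) + 6) = d - ((c + d) + 6) = d - (6 + c + d) = d + (-6 - c - d) = -6 - c)
(-3393 + C(218, 84))*(J - 22836) = (-3393 + (-6 - 1*84))*(-25626 - 22836) = (-3393 + (-6 - 84))*(-48462) = (-3393 - 90)*(-48462) = -3483*(-48462) = 168793146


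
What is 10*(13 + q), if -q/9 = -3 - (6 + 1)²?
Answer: 4810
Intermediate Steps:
q = 468 (q = -9*(-3 - (6 + 1)²) = -9*(-3 - 1*7²) = -9*(-3 - 1*49) = -9*(-3 - 49) = -9*(-52) = 468)
10*(13 + q) = 10*(13 + 468) = 10*481 = 4810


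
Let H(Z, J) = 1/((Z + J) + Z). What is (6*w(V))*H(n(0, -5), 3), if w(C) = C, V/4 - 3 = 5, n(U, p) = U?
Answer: 64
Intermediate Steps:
V = 32 (V = 12 + 4*5 = 12 + 20 = 32)
H(Z, J) = 1/(J + 2*Z) (H(Z, J) = 1/((J + Z) + Z) = 1/(J + 2*Z))
(6*w(V))*H(n(0, -5), 3) = (6*32)/(3 + 2*0) = 192/(3 + 0) = 192/3 = 192*(⅓) = 64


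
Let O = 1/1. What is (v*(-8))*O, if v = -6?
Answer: 48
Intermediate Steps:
O = 1
(v*(-8))*O = -6*(-8)*1 = 48*1 = 48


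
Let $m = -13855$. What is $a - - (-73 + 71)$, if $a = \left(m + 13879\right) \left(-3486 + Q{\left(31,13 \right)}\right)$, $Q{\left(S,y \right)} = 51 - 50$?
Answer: $-83642$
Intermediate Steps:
$Q{\left(S,y \right)} = 1$ ($Q{\left(S,y \right)} = 51 - 50 = 1$)
$a = -83640$ ($a = \left(-13855 + 13879\right) \left(-3486 + 1\right) = 24 \left(-3485\right) = -83640$)
$a - - (-73 + 71) = -83640 - - (-73 + 71) = -83640 - \left(-1\right) \left(-2\right) = -83640 - 2 = -83642$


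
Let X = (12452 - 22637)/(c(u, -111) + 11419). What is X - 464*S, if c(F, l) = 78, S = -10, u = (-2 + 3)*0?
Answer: 53335895/11497 ≈ 4639.1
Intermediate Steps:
u = 0 (u = 1*0 = 0)
X = -10185/11497 (X = (12452 - 22637)/(78 + 11419) = -10185/11497 ≈ -0.88588)
X - 464*S = -10185/11497 - 464*(-10) = -10185/11497 - 1*(-4640) = -10185/11497 + 4640 = 53335895/11497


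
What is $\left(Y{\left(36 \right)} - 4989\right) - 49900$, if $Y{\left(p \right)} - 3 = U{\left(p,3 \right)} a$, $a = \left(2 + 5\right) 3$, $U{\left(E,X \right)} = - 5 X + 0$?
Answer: $-55201$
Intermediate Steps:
$U{\left(E,X \right)} = - 5 X$
$a = 21$ ($a = 7 \cdot 3 = 21$)
$Y{\left(p \right)} = -312$ ($Y{\left(p \right)} = 3 + \left(-5\right) 3 \cdot 21 = 3 - 315 = -312$)
$\left(Y{\left(36 \right)} - 4989\right) - 49900 = \left(-312 - 4989\right) - 49900 = -5301 - 49900 = -55201$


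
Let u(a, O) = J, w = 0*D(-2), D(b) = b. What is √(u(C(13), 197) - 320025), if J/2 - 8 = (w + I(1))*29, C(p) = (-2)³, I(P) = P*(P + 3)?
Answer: I*√319777 ≈ 565.49*I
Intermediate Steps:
I(P) = P*(3 + P)
C(p) = -8
w = 0 (w = 0*(-2) = 0)
J = 248 (J = 16 + 2*((0 + 1*(3 + 1))*29) = 16 + 2*((0 + 1*4)*29) = 16 + 2*((0 + 4)*29) = 16 + 2*(4*29) = 16 + 2*116 = 16 + 232 = 248)
u(a, O) = 248
√(u(C(13), 197) - 320025) = √(248 - 320025) = √(-319777) = I*√319777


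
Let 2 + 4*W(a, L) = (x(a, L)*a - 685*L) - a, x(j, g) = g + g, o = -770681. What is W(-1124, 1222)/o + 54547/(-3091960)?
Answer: 2727587925453/2382914824760 ≈ 1.1446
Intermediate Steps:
x(j, g) = 2*g
W(a, L) = -1/2 - 685*L/4 - a/4 + L*a/2 (W(a, L) = -1/2 + (((2*L)*a - 685*L) - a)/4 = -1/2 + ((2*L*a - 685*L) - a)/4 = -1/2 + ((-685*L + 2*L*a) - a)/4 = -1/2 + (-a - 685*L + 2*L*a)/4 = -1/2 + (-685*L/4 - a/4 + L*a/2) = -1/2 - 685*L/4 - a/4 + L*a/2)
W(-1124, 1222)/o + 54547/(-3091960) = (-1/2 - 685/4*1222 - 1/4*(-1124) + (1/2)*1222*(-1124))/(-770681) + 54547/(-3091960) = (-1/2 - 418535/2 + 281 - 686764)*(-1/770681) + 54547*(-1/3091960) = -895751*(-1/770681) - 54547/3091960 = 895751/770681 - 54547/3091960 = 2727587925453/2382914824760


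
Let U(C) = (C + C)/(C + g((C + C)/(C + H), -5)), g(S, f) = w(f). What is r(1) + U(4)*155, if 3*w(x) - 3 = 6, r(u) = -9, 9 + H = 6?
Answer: 1177/7 ≈ 168.14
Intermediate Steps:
H = -3 (H = -9 + 6 = -3)
w(x) = 3 (w(x) = 1 + (1/3)*6 = 1 + 2 = 3)
g(S, f) = 3
U(C) = 2*C/(3 + C) (U(C) = (C + C)/(C + 3) = (2*C)/(3 + C) = 2*C/(3 + C))
r(1) + U(4)*155 = -9 + (2*4/(3 + 4))*155 = -9 + (2*4/7)*155 = -9 + (2*4*(1/7))*155 = -9 + (8/7)*155 = -9 + 1240/7 = 1177/7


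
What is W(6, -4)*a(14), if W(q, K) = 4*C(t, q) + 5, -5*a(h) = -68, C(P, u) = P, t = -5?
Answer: -204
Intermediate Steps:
a(h) = 68/5 (a(h) = -1/5*(-68) = 68/5)
W(q, K) = -15 (W(q, K) = 4*(-5) + 5 = -20 + 5 = -15)
W(6, -4)*a(14) = -15*68/5 = -204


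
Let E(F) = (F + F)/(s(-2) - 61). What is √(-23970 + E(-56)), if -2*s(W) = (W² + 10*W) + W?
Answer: I*√4050566/13 ≈ 154.82*I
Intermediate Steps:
s(W) = -11*W/2 - W²/2 (s(W) = -((W² + 10*W) + W)/2 = -(W² + 11*W)/2 = -11*W/2 - W²/2)
E(F) = -F/26 (E(F) = (F + F)/(-½*(-2)*(11 - 2) - 61) = (2*F)/(-½*(-2)*9 - 61) = (2*F)/(9 - 61) = (2*F)/(-52) = (2*F)*(-1/52) = -F/26)
√(-23970 + E(-56)) = √(-23970 - 1/26*(-56)) = √(-23970 + 28/13) = √(-311582/13) = I*√4050566/13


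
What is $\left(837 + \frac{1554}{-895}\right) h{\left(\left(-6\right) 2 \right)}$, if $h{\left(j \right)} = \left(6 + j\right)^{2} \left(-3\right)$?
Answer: $- \frac{80736588}{895} \approx -90209.0$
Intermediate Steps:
$h{\left(j \right)} = - 3 \left(6 + j\right)^{2}$
$\left(837 + \frac{1554}{-895}\right) h{\left(\left(-6\right) 2 \right)} = \left(837 + \frac{1554}{-895}\right) \left(- 3 \left(6 - 12\right)^{2}\right) = \left(837 + 1554 \left(- \frac{1}{895}\right)\right) \left(- 3 \left(6 - 12\right)^{2}\right) = \left(837 - \frac{1554}{895}\right) \left(- 3 \left(-6\right)^{2}\right) = \frac{747561 \left(\left(-3\right) 36\right)}{895} = \frac{747561}{895} \left(-108\right) = - \frac{80736588}{895}$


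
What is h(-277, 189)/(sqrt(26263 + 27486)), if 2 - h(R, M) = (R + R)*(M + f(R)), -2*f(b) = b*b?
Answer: -21149225*sqrt(53749)/53749 ≈ -91224.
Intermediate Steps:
f(b) = -b**2/2 (f(b) = -b*b/2 = -b**2/2)
h(R, M) = 2 - 2*R*(M - R**2/2) (h(R, M) = 2 - (R + R)*(M - R**2/2) = 2 - 2*R*(M - R**2/2))
h(-277, 189)/(sqrt(26263 + 27486)) = (2 + (-277)**3 - 2*189*(-277))/(sqrt(26263 + 27486)) = (2 - 21253933 + 104706)/(sqrt(53749)) = -21149225*sqrt(53749)/53749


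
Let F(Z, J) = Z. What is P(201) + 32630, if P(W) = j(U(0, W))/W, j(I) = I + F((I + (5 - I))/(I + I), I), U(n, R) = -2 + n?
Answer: 26234507/804 ≈ 32630.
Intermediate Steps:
j(I) = I + 5/(2*I) (j(I) = I + (I + (5 - I))/(I + I) = I + 5/((2*I)) = I + 5*(1/(2*I)) = I + 5/(2*I))
P(W) = -13/(4*W) (P(W) = ((-2 + 0) + 5/(2*(-2 + 0)))/W = (-2 + (5/2)/(-2))/W = (-2 + (5/2)*(-1/2))/W = (-2 - 5/4)/W = -13/(4*W))
P(201) + 32630 = -13/4/201 + 32630 = -13/4*1/201 + 32630 = -13/804 + 32630 = 26234507/804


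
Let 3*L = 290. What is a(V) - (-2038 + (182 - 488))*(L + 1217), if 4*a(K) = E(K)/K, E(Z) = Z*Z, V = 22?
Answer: 18475441/6 ≈ 3.0792e+6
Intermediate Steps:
L = 290/3 (L = (⅓)*290 = 290/3 ≈ 96.667)
E(Z) = Z²
a(K) = K/4 (a(K) = (K²/K)/4 = K/4)
a(V) - (-2038 + (182 - 488))*(L + 1217) = (¼)*22 - (-2038 + (182 - 488))*(290/3 + 1217) = 11/2 - (-2038 - 306)*3941/3 = 11/2 - (-2344)*3941/3 = 11/2 - 1*(-9237704/3) = 11/2 + 9237704/3 = 18475441/6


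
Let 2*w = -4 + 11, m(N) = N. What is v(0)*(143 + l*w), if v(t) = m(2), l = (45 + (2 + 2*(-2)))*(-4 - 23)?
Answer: -7841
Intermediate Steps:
l = -1161 (l = (45 + (2 - 4))*(-27) = (45 - 2)*(-27) = 43*(-27) = -1161)
v(t) = 2
w = 7/2 (w = (-4 + 11)/2 = (½)*7 = 7/2 ≈ 3.5000)
v(0)*(143 + l*w) = 2*(143 - 1161*7/2) = 2*(143 - 8127/2) = 2*(-7841/2) = -7841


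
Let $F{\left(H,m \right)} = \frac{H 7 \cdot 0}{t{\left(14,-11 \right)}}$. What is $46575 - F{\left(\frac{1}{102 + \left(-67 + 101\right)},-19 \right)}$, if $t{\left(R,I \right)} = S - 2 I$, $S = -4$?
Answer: $46575$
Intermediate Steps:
$t{\left(R,I \right)} = -4 - 2 I$
$F{\left(H,m \right)} = 0$ ($F{\left(H,m \right)} = \frac{H 7 \cdot 0}{-4 - -22} = \frac{7 H 0}{-4 + 22} = \frac{0}{18} = 0 \cdot \frac{1}{18} = 0$)
$46575 - F{\left(\frac{1}{102 + \left(-67 + 101\right)},-19 \right)} = 46575 - 0 = 46575 + 0 = 46575$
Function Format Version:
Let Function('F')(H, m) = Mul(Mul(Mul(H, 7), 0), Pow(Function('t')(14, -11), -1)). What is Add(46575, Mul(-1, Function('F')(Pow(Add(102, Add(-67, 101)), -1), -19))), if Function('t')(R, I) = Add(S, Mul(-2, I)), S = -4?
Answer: 46575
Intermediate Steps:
Function('t')(R, I) = Add(-4, Mul(-2, I))
Function('F')(H, m) = 0 (Function('F')(H, m) = Mul(Mul(Mul(H, 7), 0), Pow(Add(-4, Mul(-2, -11)), -1)) = Mul(Mul(Mul(7, H), 0), Pow(Add(-4, 22), -1)) = Mul(0, Pow(18, -1)) = Mul(0, Rational(1, 18)) = 0)
Add(46575, Mul(-1, Function('F')(Pow(Add(102, Add(-67, 101)), -1), -19))) = Add(46575, Mul(-1, 0)) = Add(46575, 0) = 46575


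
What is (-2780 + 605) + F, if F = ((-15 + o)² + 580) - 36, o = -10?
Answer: -1006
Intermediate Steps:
F = 1169 (F = ((-15 - 10)² + 580) - 36 = ((-25)² + 580) - 36 = (625 + 580) - 36 = 1205 - 36 = 1169)
(-2780 + 605) + F = (-2780 + 605) + 1169 = -2175 + 1169 = -1006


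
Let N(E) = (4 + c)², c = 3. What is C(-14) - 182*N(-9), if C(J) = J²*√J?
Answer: -8918 + 196*I*√14 ≈ -8918.0 + 733.37*I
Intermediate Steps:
C(J) = J^(5/2)
N(E) = 49 (N(E) = (4 + 3)² = 7² = 49)
C(-14) - 182*N(-9) = (-14)^(5/2) - 182*49 = 196*I*√14 - 8918 = -8918 + 196*I*√14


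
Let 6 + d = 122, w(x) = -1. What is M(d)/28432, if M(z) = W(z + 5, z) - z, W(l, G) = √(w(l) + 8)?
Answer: -29/7108 + √7/28432 ≈ -0.0039869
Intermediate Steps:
d = 116 (d = -6 + 122 = 116)
W(l, G) = √7 (W(l, G) = √(-1 + 8) = √7)
M(z) = √7 - z
M(d)/28432 = (√7 - 1*116)/28432 = (√7 - 116)*(1/28432) = (-116 + √7)*(1/28432) = -29/7108 + √7/28432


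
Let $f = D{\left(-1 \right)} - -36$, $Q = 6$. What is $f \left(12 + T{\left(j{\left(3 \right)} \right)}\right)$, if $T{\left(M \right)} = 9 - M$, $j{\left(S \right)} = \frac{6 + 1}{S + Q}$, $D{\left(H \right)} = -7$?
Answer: $\frac{5278}{9} \approx 586.44$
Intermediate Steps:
$j{\left(S \right)} = \frac{7}{6 + S}$ ($j{\left(S \right)} = \frac{6 + 1}{S + 6} = \frac{7}{6 + S}$)
$f = 29$ ($f = -7 - -36 = -7 + 36 = 29$)
$f \left(12 + T{\left(j{\left(3 \right)} \right)}\right) = 29 \left(12 + \left(9 - \frac{7}{6 + 3}\right)\right) = 29 \left(12 + \left(9 - \frac{7}{9}\right)\right) = 29 \left(12 + \frac{74}{9}\right) = 29 \cdot \frac{182}{9} = \frac{5278}{9}$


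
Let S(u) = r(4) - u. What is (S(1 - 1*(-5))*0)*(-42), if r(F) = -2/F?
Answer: 0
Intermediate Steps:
S(u) = -½ - u (S(u) = -2/4 - u = -2*¼ - u = -½ - u)
(S(1 - 1*(-5))*0)*(-42) = ((-½ - (1 - 1*(-5)))*0)*(-42) = ((-½ - (1 + 5))*0)*(-42) = ((-½ - 1*6)*0)*(-42) = ((-½ - 6)*0)*(-42) = -13/2*0*(-42) = 0*(-42) = 0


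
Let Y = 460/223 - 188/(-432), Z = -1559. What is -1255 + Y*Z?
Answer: -124016419/24084 ≈ -5149.3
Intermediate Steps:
Y = 60161/24084 (Y = 460*(1/223) - 188*(-1/432) = 460/223 + 47/108 = 60161/24084 ≈ 2.4980)
-1255 + Y*Z = -1255 + (60161/24084)*(-1559) = -1255 - 93790999/24084 = -124016419/24084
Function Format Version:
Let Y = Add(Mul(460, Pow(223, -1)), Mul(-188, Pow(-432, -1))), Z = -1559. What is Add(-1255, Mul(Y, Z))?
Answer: Rational(-124016419, 24084) ≈ -5149.3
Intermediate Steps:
Y = Rational(60161, 24084) (Y = Add(Mul(460, Rational(1, 223)), Mul(-188, Rational(-1, 432))) = Add(Rational(460, 223), Rational(47, 108)) = Rational(60161, 24084) ≈ 2.4980)
Add(-1255, Mul(Y, Z)) = Add(-1255, Mul(Rational(60161, 24084), -1559)) = Add(-1255, Rational(-93790999, 24084)) = Rational(-124016419, 24084)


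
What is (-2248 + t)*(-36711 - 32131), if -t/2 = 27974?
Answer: 4006329032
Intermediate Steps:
t = -55948 (t = -2*27974 = -55948)
(-2248 + t)*(-36711 - 32131) = (-2248 - 55948)*(-36711 - 32131) = -58196*(-68842) = 4006329032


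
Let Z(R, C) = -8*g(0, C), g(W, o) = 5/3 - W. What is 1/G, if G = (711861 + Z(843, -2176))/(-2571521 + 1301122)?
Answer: -3811197/2135543 ≈ -1.7847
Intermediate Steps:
g(W, o) = 5/3 - W (g(W, o) = 5*(⅓) - W = 5/3 - W)
Z(R, C) = -40/3 (Z(R, C) = -8*(5/3 - 1*0) = -8*(5/3 + 0) = -8*5/3 = -40/3)
G = -2135543/3811197 (G = (711861 - 40/3)/(-2571521 + 1301122) = (2135543/3)/(-1270399) = (2135543/3)*(-1/1270399) = -2135543/3811197 ≈ -0.56033)
1/G = 1/(-2135543/3811197) = -3811197/2135543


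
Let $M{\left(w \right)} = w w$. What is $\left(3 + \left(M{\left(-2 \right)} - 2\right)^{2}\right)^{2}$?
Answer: $49$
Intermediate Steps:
$M{\left(w \right)} = w^{2}$
$\left(3 + \left(M{\left(-2 \right)} - 2\right)^{2}\right)^{2} = \left(3 + \left(\left(-2\right)^{2} - 2\right)^{2}\right)^{2} = \left(3 + \left(4 - 2\right)^{2}\right)^{2} = \left(3 + 2^{2}\right)^{2} = \left(3 + 4\right)^{2} = 7^{2} = 49$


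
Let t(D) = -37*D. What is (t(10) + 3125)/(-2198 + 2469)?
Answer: 2755/271 ≈ 10.166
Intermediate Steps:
(t(10) + 3125)/(-2198 + 2469) = (-37*10 + 3125)/(-2198 + 2469) = (-370 + 3125)/271 = 2755*(1/271) = 2755/271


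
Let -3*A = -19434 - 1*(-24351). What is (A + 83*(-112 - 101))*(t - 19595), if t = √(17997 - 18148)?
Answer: 378536210 - 19318*I*√151 ≈ 3.7854e+8 - 2.3738e+5*I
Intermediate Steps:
A = -1639 (A = -(-19434 - 1*(-24351))/3 = -(-19434 + 24351)/3 = -⅓*4917 = -1639)
t = I*√151 (t = √(-151) = I*√151 ≈ 12.288*I)
(A + 83*(-112 - 101))*(t - 19595) = (-1639 + 83*(-112 - 101))*(I*√151 - 19595) = (-1639 + 83*(-213))*(-19595 + I*√151) = (-1639 - 17679)*(-19595 + I*√151) = -19318*(-19595 + I*√151) = 378536210 - 19318*I*√151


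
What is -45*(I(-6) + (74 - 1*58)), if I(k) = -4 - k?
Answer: -810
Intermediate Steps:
-45*(I(-6) + (74 - 1*58)) = -45*((-4 - 1*(-6)) + (74 - 1*58)) = -45*((-4 + 6) + (74 - 58)) = -45*(2 + 16) = -45*18 = -810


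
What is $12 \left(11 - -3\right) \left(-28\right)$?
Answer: $-4704$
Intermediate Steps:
$12 \left(11 - -3\right) \left(-28\right) = 12 \left(11 + 3\right) \left(-28\right) = 12 \cdot 14 \left(-28\right) = 168 \left(-28\right) = -4704$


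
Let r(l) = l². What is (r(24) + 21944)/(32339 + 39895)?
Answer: 11260/36117 ≈ 0.31176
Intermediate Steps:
(r(24) + 21944)/(32339 + 39895) = (24² + 21944)/(32339 + 39895) = (576 + 21944)/72234 = 22520*(1/72234) = 11260/36117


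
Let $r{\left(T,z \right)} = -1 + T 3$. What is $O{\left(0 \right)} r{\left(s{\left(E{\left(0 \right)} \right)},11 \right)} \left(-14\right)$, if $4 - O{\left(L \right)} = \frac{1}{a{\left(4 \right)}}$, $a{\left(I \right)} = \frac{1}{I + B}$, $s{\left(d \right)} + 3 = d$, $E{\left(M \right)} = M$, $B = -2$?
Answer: $280$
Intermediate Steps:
$s{\left(d \right)} = -3 + d$
$a{\left(I \right)} = \frac{1}{-2 + I}$ ($a{\left(I \right)} = \frac{1}{I - 2} = \frac{1}{-2 + I}$)
$r{\left(T,z \right)} = -1 + 3 T$
$O{\left(L \right)} = 2$ ($O{\left(L \right)} = 4 - \frac{1}{\frac{1}{-2 + 4}} = 4 - \frac{1}{\frac{1}{2}} = 4 - 2 = 2$)
$O{\left(0 \right)} r{\left(s{\left(E{\left(0 \right)} \right)},11 \right)} \left(-14\right) = 2 \left(-1 + 3 \left(-3 + 0\right)\right) \left(-14\right) = 2 \left(-1 + 3 \left(-3\right)\right) \left(-14\right) = 2 \left(-1 - 9\right) \left(-14\right) = 2 \left(-10\right) \left(-14\right) = \left(-20\right) \left(-14\right) = 280$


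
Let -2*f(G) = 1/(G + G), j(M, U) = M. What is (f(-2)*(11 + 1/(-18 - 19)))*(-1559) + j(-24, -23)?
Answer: -320029/148 ≈ -2162.4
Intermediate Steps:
f(G) = -1/(4*G) (f(G) = -1/(2*(G + G)) = -1/(2*G)/2 = -1/(4*G))
(f(-2)*(11 + 1/(-18 - 19)))*(-1559) + j(-24, -23) = ((-¼/(-2))*(11 + 1/(-18 - 19)))*(-1559) - 24 = ((-¼*(-½))*(11 + 1/(-37)))*(-1559) - 24 = ((11 - 1/37)/8)*(-1559) - 24 = ((⅛)*(406/37))*(-1559) - 24 = (203/148)*(-1559) - 24 = -316477/148 - 24 = -320029/148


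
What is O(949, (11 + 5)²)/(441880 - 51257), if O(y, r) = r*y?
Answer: 3328/5351 ≈ 0.62194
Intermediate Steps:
O(949, (11 + 5)²)/(441880 - 51257) = ((11 + 5)²*949)/(441880 - 51257) = (16²*949)/390623 = (256*949)*(1/390623) = 242944*(1/390623) = 3328/5351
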